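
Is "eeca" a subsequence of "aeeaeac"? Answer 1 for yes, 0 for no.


Check if "eeca" is a subsequence of "aeeaeac"
Greedy scan:
  Position 0 ('a'): no match needed
  Position 1 ('e'): matches sub[0] = 'e'
  Position 2 ('e'): matches sub[1] = 'e'
  Position 3 ('a'): no match needed
  Position 4 ('e'): no match needed
  Position 5 ('a'): no match needed
  Position 6 ('c'): matches sub[2] = 'c'
Only matched 3/4 characters => not a subsequence

0


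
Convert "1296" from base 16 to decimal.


Input: "1296" in base 16
Positional expansion:
  Digit '1' (value 1) x 16^3 = 4096
  Digit '2' (value 2) x 16^2 = 512
  Digit '9' (value 9) x 16^1 = 144
  Digit '6' (value 6) x 16^0 = 6
Sum = 4758

4758


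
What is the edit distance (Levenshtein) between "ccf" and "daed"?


Computing edit distance: "ccf" -> "daed"
DP table:
           d    a    e    d
      0    1    2    3    4
  c   1    1    2    3    4
  c   2    2    2    3    4
  f   3    3    3    3    4
Edit distance = dp[3][4] = 4

4


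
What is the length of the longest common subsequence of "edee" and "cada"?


LCS of "edee" and "cada"
DP table:
           c    a    d    a
      0    0    0    0    0
  e   0    0    0    0    0
  d   0    0    0    1    1
  e   0    0    0    1    1
  e   0    0    0    1    1
LCS length = dp[4][4] = 1

1


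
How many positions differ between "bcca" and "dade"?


Comparing "bcca" and "dade" position by position:
  Position 0: 'b' vs 'd' => DIFFER
  Position 1: 'c' vs 'a' => DIFFER
  Position 2: 'c' vs 'd' => DIFFER
  Position 3: 'a' vs 'e' => DIFFER
Positions that differ: 4

4


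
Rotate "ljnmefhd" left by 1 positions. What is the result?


Input: "ljnmefhd", rotate left by 1
First 1 characters: "l"
Remaining characters: "jnmefhd"
Concatenate remaining + first: "jnmefhd" + "l" = "jnmefhdl"

jnmefhdl


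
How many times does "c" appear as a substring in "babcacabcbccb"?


Searching for "c" in "babcacabcbccb"
Scanning each position:
  Position 0: "b" => no
  Position 1: "a" => no
  Position 2: "b" => no
  Position 3: "c" => MATCH
  Position 4: "a" => no
  Position 5: "c" => MATCH
  Position 6: "a" => no
  Position 7: "b" => no
  Position 8: "c" => MATCH
  Position 9: "b" => no
  Position 10: "c" => MATCH
  Position 11: "c" => MATCH
  Position 12: "b" => no
Total occurrences: 5

5


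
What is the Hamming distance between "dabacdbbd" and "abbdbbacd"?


Comparing "dabacdbbd" and "abbdbbacd" position by position:
  Position 0: 'd' vs 'a' => differ
  Position 1: 'a' vs 'b' => differ
  Position 2: 'b' vs 'b' => same
  Position 3: 'a' vs 'd' => differ
  Position 4: 'c' vs 'b' => differ
  Position 5: 'd' vs 'b' => differ
  Position 6: 'b' vs 'a' => differ
  Position 7: 'b' vs 'c' => differ
  Position 8: 'd' vs 'd' => same
Total differences (Hamming distance): 7

7


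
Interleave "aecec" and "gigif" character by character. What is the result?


Interleaving "aecec" and "gigif":
  Position 0: 'a' from first, 'g' from second => "ag"
  Position 1: 'e' from first, 'i' from second => "ei"
  Position 2: 'c' from first, 'g' from second => "cg"
  Position 3: 'e' from first, 'i' from second => "ei"
  Position 4: 'c' from first, 'f' from second => "cf"
Result: ageicgeicf

ageicgeicf


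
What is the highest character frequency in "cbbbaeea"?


Input: cbbbaeea
Character counts:
  'a': 2
  'b': 3
  'c': 1
  'e': 2
Maximum frequency: 3

3


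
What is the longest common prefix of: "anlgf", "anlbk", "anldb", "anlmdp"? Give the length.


Words: anlgf, anlbk, anldb, anlmdp
  Position 0: all 'a' => match
  Position 1: all 'n' => match
  Position 2: all 'l' => match
  Position 3: ('g', 'b', 'd', 'm') => mismatch, stop
LCP = "anl" (length 3)

3


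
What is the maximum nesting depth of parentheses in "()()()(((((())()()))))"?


Input: "()()()(((((())()()))))"
Tracking depth:
  Position 0 '(': depth becomes 1
  Position 1 ')': depth becomes 0
  Position 2 '(': depth becomes 1
  Position 3 ')': depth becomes 0
  Position 4 '(': depth becomes 1
  Position 5 ')': depth becomes 0
  Position 6 '(': depth becomes 1
  Position 7 '(': depth becomes 2
  Position 8 '(': depth becomes 3
  Position 9 '(': depth becomes 4
  Position 10 '(': depth becomes 5
  Position 11 '(': depth becomes 6
  Position 12 ')': depth becomes 5
  Position 13 ')': depth becomes 4
  Position 14 '(': depth becomes 5
  Position 15 ')': depth becomes 4
  Position 16 '(': depth becomes 5
  Position 17 ')': depth becomes 4
  Position 18 ')': depth becomes 3
  Position 19 ')': depth becomes 2
  Position 20 ')': depth becomes 1
  Position 21 ')': depth becomes 0
Maximum depth reached: 6

6


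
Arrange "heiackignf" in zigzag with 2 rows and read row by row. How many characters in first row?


Zigzag "heiackignf" into 2 rows:
Placing characters:
  'h' => row 0
  'e' => row 1
  'i' => row 0
  'a' => row 1
  'c' => row 0
  'k' => row 1
  'i' => row 0
  'g' => row 1
  'n' => row 0
  'f' => row 1
Rows:
  Row 0: "hicin"
  Row 1: "eakgf"
First row length: 5

5


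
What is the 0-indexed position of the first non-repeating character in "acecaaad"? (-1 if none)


Input: acecaaad
Character frequencies:
  'a': 4
  'c': 2
  'd': 1
  'e': 1
Scanning left to right for freq == 1:
  Position 0 ('a'): freq=4, skip
  Position 1 ('c'): freq=2, skip
  Position 2 ('e'): unique! => answer = 2

2


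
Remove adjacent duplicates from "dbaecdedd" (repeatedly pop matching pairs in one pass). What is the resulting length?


Input: dbaecdedd
Stack-based adjacent duplicate removal:
  Read 'd': push. Stack: d
  Read 'b': push. Stack: db
  Read 'a': push. Stack: dba
  Read 'e': push. Stack: dbae
  Read 'c': push. Stack: dbaec
  Read 'd': push. Stack: dbaecd
  Read 'e': push. Stack: dbaecde
  Read 'd': push. Stack: dbaecded
  Read 'd': matches stack top 'd' => pop. Stack: dbaecde
Final stack: "dbaecde" (length 7)

7


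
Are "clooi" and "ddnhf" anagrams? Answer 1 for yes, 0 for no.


Strings: "clooi", "ddnhf"
Sorted first:  ciloo
Sorted second: ddfhn
Differ at position 0: 'c' vs 'd' => not anagrams

0


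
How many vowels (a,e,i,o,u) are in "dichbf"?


Input: dichbf
Checking each character:
  'd' at position 0: consonant
  'i' at position 1: vowel (running total: 1)
  'c' at position 2: consonant
  'h' at position 3: consonant
  'b' at position 4: consonant
  'f' at position 5: consonant
Total vowels: 1

1


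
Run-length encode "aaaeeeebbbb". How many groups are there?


Input: aaaeeeebbbb
Scanning for consecutive runs:
  Group 1: 'a' x 3 (positions 0-2)
  Group 2: 'e' x 4 (positions 3-6)
  Group 3: 'b' x 4 (positions 7-10)
Total groups: 3

3


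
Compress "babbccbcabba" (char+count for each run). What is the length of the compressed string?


Input: babbccbcabba
Runs:
  'b' x 1 => "b1"
  'a' x 1 => "a1"
  'b' x 2 => "b2"
  'c' x 2 => "c2"
  'b' x 1 => "b1"
  'c' x 1 => "c1"
  'a' x 1 => "a1"
  'b' x 2 => "b2"
  'a' x 1 => "a1"
Compressed: "b1a1b2c2b1c1a1b2a1"
Compressed length: 18

18


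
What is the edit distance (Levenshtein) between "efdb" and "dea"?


Computing edit distance: "efdb" -> "dea"
DP table:
           d    e    a
      0    1    2    3
  e   1    1    1    2
  f   2    2    2    2
  d   3    2    3    3
  b   4    3    3    4
Edit distance = dp[4][3] = 4

4


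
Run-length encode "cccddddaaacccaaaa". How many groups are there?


Input: cccddddaaacccaaaa
Scanning for consecutive runs:
  Group 1: 'c' x 3 (positions 0-2)
  Group 2: 'd' x 4 (positions 3-6)
  Group 3: 'a' x 3 (positions 7-9)
  Group 4: 'c' x 3 (positions 10-12)
  Group 5: 'a' x 4 (positions 13-16)
Total groups: 5

5


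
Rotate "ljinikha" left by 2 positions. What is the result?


Input: "ljinikha", rotate left by 2
First 2 characters: "lj"
Remaining characters: "inikha"
Concatenate remaining + first: "inikha" + "lj" = "inikhalj"

inikhalj


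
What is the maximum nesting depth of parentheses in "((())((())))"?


Input: "((())((())))"
Tracking depth:
  Position 0 '(': depth becomes 1
  Position 1 '(': depth becomes 2
  Position 2 '(': depth becomes 3
  Position 3 ')': depth becomes 2
  Position 4 ')': depth becomes 1
  Position 5 '(': depth becomes 2
  Position 6 '(': depth becomes 3
  Position 7 '(': depth becomes 4
  Position 8 ')': depth becomes 3
  Position 9 ')': depth becomes 2
  Position 10 ')': depth becomes 1
  Position 11 ')': depth becomes 0
Maximum depth reached: 4

4


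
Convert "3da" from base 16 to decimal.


Input: "3da" in base 16
Positional expansion:
  Digit '3' (value 3) x 16^2 = 768
  Digit 'd' (value 13) x 16^1 = 208
  Digit 'a' (value 10) x 16^0 = 10
Sum = 986

986


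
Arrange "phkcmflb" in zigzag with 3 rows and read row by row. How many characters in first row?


Zigzag "phkcmflb" into 3 rows:
Placing characters:
  'p' => row 0
  'h' => row 1
  'k' => row 2
  'c' => row 1
  'm' => row 0
  'f' => row 1
  'l' => row 2
  'b' => row 1
Rows:
  Row 0: "pm"
  Row 1: "hcfb"
  Row 2: "kl"
First row length: 2

2


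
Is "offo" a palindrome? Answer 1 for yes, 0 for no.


Input: offo
Reversed: offo
  Compare pos 0 ('o') with pos 3 ('o'): match
  Compare pos 1 ('f') with pos 2 ('f'): match
Result: palindrome

1


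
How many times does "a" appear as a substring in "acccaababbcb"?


Searching for "a" in "acccaababbcb"
Scanning each position:
  Position 0: "a" => MATCH
  Position 1: "c" => no
  Position 2: "c" => no
  Position 3: "c" => no
  Position 4: "a" => MATCH
  Position 5: "a" => MATCH
  Position 6: "b" => no
  Position 7: "a" => MATCH
  Position 8: "b" => no
  Position 9: "b" => no
  Position 10: "c" => no
  Position 11: "b" => no
Total occurrences: 4

4


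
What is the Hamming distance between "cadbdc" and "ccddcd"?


Comparing "cadbdc" and "ccddcd" position by position:
  Position 0: 'c' vs 'c' => same
  Position 1: 'a' vs 'c' => differ
  Position 2: 'd' vs 'd' => same
  Position 3: 'b' vs 'd' => differ
  Position 4: 'd' vs 'c' => differ
  Position 5: 'c' vs 'd' => differ
Total differences (Hamming distance): 4

4


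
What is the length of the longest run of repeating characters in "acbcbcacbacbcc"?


Input: "acbcbcacbacbcc"
Scanning for longest run:
  Position 1 ('c'): new char, reset run to 1
  Position 2 ('b'): new char, reset run to 1
  Position 3 ('c'): new char, reset run to 1
  Position 4 ('b'): new char, reset run to 1
  Position 5 ('c'): new char, reset run to 1
  Position 6 ('a'): new char, reset run to 1
  Position 7 ('c'): new char, reset run to 1
  Position 8 ('b'): new char, reset run to 1
  Position 9 ('a'): new char, reset run to 1
  Position 10 ('c'): new char, reset run to 1
  Position 11 ('b'): new char, reset run to 1
  Position 12 ('c'): new char, reset run to 1
  Position 13 ('c'): continues run of 'c', length=2
Longest run: 'c' with length 2

2


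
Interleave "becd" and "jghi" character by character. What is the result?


Interleaving "becd" and "jghi":
  Position 0: 'b' from first, 'j' from second => "bj"
  Position 1: 'e' from first, 'g' from second => "eg"
  Position 2: 'c' from first, 'h' from second => "ch"
  Position 3: 'd' from first, 'i' from second => "di"
Result: bjegchdi

bjegchdi


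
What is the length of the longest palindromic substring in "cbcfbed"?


Input: "cbcfbed"
Checking substrings for palindromes:
  [0:3] "cbc" (len 3) => palindrome
Longest palindromic substring: "cbc" with length 3

3


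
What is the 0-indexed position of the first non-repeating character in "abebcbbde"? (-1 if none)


Input: abebcbbde
Character frequencies:
  'a': 1
  'b': 4
  'c': 1
  'd': 1
  'e': 2
Scanning left to right for freq == 1:
  Position 0 ('a'): unique! => answer = 0

0


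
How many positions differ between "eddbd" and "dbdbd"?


Comparing "eddbd" and "dbdbd" position by position:
  Position 0: 'e' vs 'd' => DIFFER
  Position 1: 'd' vs 'b' => DIFFER
  Position 2: 'd' vs 'd' => same
  Position 3: 'b' vs 'b' => same
  Position 4: 'd' vs 'd' => same
Positions that differ: 2

2


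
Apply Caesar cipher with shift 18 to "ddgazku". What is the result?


Caesar cipher: shift "ddgazku" by 18
  'd' (pos 3) + 18 = pos 21 = 'v'
  'd' (pos 3) + 18 = pos 21 = 'v'
  'g' (pos 6) + 18 = pos 24 = 'y'
  'a' (pos 0) + 18 = pos 18 = 's'
  'z' (pos 25) + 18 = pos 17 = 'r'
  'k' (pos 10) + 18 = pos 2 = 'c'
  'u' (pos 20) + 18 = pos 12 = 'm'
Result: vvysrcm

vvysrcm


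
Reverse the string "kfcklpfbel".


Input: kfcklpfbel
Reading characters right to left:
  Position 9: 'l'
  Position 8: 'e'
  Position 7: 'b'
  Position 6: 'f'
  Position 5: 'p'
  Position 4: 'l'
  Position 3: 'k'
  Position 2: 'c'
  Position 1: 'f'
  Position 0: 'k'
Reversed: lebfplkcfk

lebfplkcfk


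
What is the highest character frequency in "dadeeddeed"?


Input: dadeeddeed
Character counts:
  'a': 1
  'd': 5
  'e': 4
Maximum frequency: 5

5


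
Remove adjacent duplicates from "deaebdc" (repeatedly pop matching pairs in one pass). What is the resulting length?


Input: deaebdc
Stack-based adjacent duplicate removal:
  Read 'd': push. Stack: d
  Read 'e': push. Stack: de
  Read 'a': push. Stack: dea
  Read 'e': push. Stack: deae
  Read 'b': push. Stack: deaeb
  Read 'd': push. Stack: deaebd
  Read 'c': push. Stack: deaebdc
Final stack: "deaebdc" (length 7)

7


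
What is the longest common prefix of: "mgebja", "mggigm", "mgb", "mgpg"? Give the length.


Words: mgebja, mggigm, mgb, mgpg
  Position 0: all 'm' => match
  Position 1: all 'g' => match
  Position 2: ('e', 'g', 'b', 'p') => mismatch, stop
LCP = "mg" (length 2)

2


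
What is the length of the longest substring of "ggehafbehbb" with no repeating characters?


Input: "ggehafbehbb"
Sliding window (track last position of each char):
  Position 0 ('g'): window [0,0] length 1 -- new best
  Position 1 ('g'): repeat (last at 0), move window start to 1
  Position 1 ('g'): window [1,1] length 1
  Position 2 ('e'): window [1,2] length 2 -- new best
  Position 3 ('h'): window [1,3] length 3 -- new best
  Position 4 ('a'): window [1,4] length 4 -- new best
  Position 5 ('f'): window [1,5] length 5 -- new best
  Position 6 ('b'): window [1,6] length 6 -- new best
  Position 7 ('e'): repeat (last at 2), move window start to 3
  Position 7 ('e'): window [3,7] length 5
  Position 8 ('h'): repeat (last at 3), move window start to 4
  Position 8 ('h'): window [4,8] length 5
  Position 9 ('b'): repeat (last at 6), move window start to 7
  Position 9 ('b'): window [7,9] length 3
  Position 10 ('b'): repeat (last at 9), move window start to 10
  Position 10 ('b'): window [10,10] length 1
Longest substring with no repeats: "gehafb" with length 6

6


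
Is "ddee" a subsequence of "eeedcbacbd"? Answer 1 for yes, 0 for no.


Check if "ddee" is a subsequence of "eeedcbacbd"
Greedy scan:
  Position 0 ('e'): no match needed
  Position 1 ('e'): no match needed
  Position 2 ('e'): no match needed
  Position 3 ('d'): matches sub[0] = 'd'
  Position 4 ('c'): no match needed
  Position 5 ('b'): no match needed
  Position 6 ('a'): no match needed
  Position 7 ('c'): no match needed
  Position 8 ('b'): no match needed
  Position 9 ('d'): matches sub[1] = 'd'
Only matched 2/4 characters => not a subsequence

0


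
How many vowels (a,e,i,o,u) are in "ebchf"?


Input: ebchf
Checking each character:
  'e' at position 0: vowel (running total: 1)
  'b' at position 1: consonant
  'c' at position 2: consonant
  'h' at position 3: consonant
  'f' at position 4: consonant
Total vowels: 1

1


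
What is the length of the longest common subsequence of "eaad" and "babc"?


LCS of "eaad" and "babc"
DP table:
           b    a    b    c
      0    0    0    0    0
  e   0    0    0    0    0
  a   0    0    1    1    1
  a   0    0    1    1    1
  d   0    0    1    1    1
LCS length = dp[4][4] = 1

1


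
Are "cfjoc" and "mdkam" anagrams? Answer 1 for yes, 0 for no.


Strings: "cfjoc", "mdkam"
Sorted first:  ccfjo
Sorted second: adkmm
Differ at position 0: 'c' vs 'a' => not anagrams

0


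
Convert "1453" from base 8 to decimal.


Input: "1453" in base 8
Positional expansion:
  Digit '1' (value 1) x 8^3 = 512
  Digit '4' (value 4) x 8^2 = 256
  Digit '5' (value 5) x 8^1 = 40
  Digit '3' (value 3) x 8^0 = 3
Sum = 811

811


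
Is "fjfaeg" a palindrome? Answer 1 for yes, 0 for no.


Input: fjfaeg
Reversed: geafjf
  Compare pos 0 ('f') with pos 5 ('g'): MISMATCH
  Compare pos 1 ('j') with pos 4 ('e'): MISMATCH
  Compare pos 2 ('f') with pos 3 ('a'): MISMATCH
Result: not a palindrome

0


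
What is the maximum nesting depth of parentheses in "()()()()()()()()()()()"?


Input: "()()()()()()()()()()()"
Tracking depth:
  Position 0 '(': depth becomes 1
  Position 1 ')': depth becomes 0
  Position 2 '(': depth becomes 1
  Position 3 ')': depth becomes 0
  Position 4 '(': depth becomes 1
  Position 5 ')': depth becomes 0
  Position 6 '(': depth becomes 1
  Position 7 ')': depth becomes 0
  Position 8 '(': depth becomes 1
  Position 9 ')': depth becomes 0
  Position 10 '(': depth becomes 1
  Position 11 ')': depth becomes 0
  Position 12 '(': depth becomes 1
  Position 13 ')': depth becomes 0
  Position 14 '(': depth becomes 1
  Position 15 ')': depth becomes 0
  Position 16 '(': depth becomes 1
  Position 17 ')': depth becomes 0
  Position 18 '(': depth becomes 1
  Position 19 ')': depth becomes 0
  Position 20 '(': depth becomes 1
  Position 21 ')': depth becomes 0
Maximum depth reached: 1

1


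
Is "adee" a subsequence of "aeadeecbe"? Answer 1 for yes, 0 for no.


Check if "adee" is a subsequence of "aeadeecbe"
Greedy scan:
  Position 0 ('a'): matches sub[0] = 'a'
  Position 1 ('e'): no match needed
  Position 2 ('a'): no match needed
  Position 3 ('d'): matches sub[1] = 'd'
  Position 4 ('e'): matches sub[2] = 'e'
  Position 5 ('e'): matches sub[3] = 'e'
  Position 6 ('c'): no match needed
  Position 7 ('b'): no match needed
  Position 8 ('e'): no match needed
All 4 characters matched => is a subsequence

1


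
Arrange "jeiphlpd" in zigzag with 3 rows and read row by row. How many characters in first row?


Zigzag "jeiphlpd" into 3 rows:
Placing characters:
  'j' => row 0
  'e' => row 1
  'i' => row 2
  'p' => row 1
  'h' => row 0
  'l' => row 1
  'p' => row 2
  'd' => row 1
Rows:
  Row 0: "jh"
  Row 1: "epld"
  Row 2: "ip"
First row length: 2

2


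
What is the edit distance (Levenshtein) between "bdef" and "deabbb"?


Computing edit distance: "bdef" -> "deabbb"
DP table:
           d    e    a    b    b    b
      0    1    2    3    4    5    6
  b   1    1    2    3    3    4    5
  d   2    1    2    3    4    4    5
  e   3    2    1    2    3    4    5
  f   4    3    2    2    3    4    5
Edit distance = dp[4][6] = 5

5


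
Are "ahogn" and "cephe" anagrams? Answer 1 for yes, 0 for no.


Strings: "ahogn", "cephe"
Sorted first:  aghno
Sorted second: ceehp
Differ at position 0: 'a' vs 'c' => not anagrams

0


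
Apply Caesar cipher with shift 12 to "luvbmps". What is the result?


Caesar cipher: shift "luvbmps" by 12
  'l' (pos 11) + 12 = pos 23 = 'x'
  'u' (pos 20) + 12 = pos 6 = 'g'
  'v' (pos 21) + 12 = pos 7 = 'h'
  'b' (pos 1) + 12 = pos 13 = 'n'
  'm' (pos 12) + 12 = pos 24 = 'y'
  'p' (pos 15) + 12 = pos 1 = 'b'
  's' (pos 18) + 12 = pos 4 = 'e'
Result: xghnybe

xghnybe


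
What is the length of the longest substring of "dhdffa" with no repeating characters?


Input: "dhdffa"
Sliding window (track last position of each char):
  Position 0 ('d'): window [0,0] length 1 -- new best
  Position 1 ('h'): window [0,1] length 2 -- new best
  Position 2 ('d'): repeat (last at 0), move window start to 1
  Position 2 ('d'): window [1,2] length 2
  Position 3 ('f'): window [1,3] length 3 -- new best
  Position 4 ('f'): repeat (last at 3), move window start to 4
  Position 4 ('f'): window [4,4] length 1
  Position 5 ('a'): window [4,5] length 2
Longest substring with no repeats: "hdf" with length 3

3


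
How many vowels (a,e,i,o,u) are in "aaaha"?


Input: aaaha
Checking each character:
  'a' at position 0: vowel (running total: 1)
  'a' at position 1: vowel (running total: 2)
  'a' at position 2: vowel (running total: 3)
  'h' at position 3: consonant
  'a' at position 4: vowel (running total: 4)
Total vowels: 4

4


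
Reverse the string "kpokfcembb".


Input: kpokfcembb
Reading characters right to left:
  Position 9: 'b'
  Position 8: 'b'
  Position 7: 'm'
  Position 6: 'e'
  Position 5: 'c'
  Position 4: 'f'
  Position 3: 'k'
  Position 2: 'o'
  Position 1: 'p'
  Position 0: 'k'
Reversed: bbmecfkopk

bbmecfkopk


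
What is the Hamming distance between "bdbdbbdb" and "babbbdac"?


Comparing "bdbdbbdb" and "babbbdac" position by position:
  Position 0: 'b' vs 'b' => same
  Position 1: 'd' vs 'a' => differ
  Position 2: 'b' vs 'b' => same
  Position 3: 'd' vs 'b' => differ
  Position 4: 'b' vs 'b' => same
  Position 5: 'b' vs 'd' => differ
  Position 6: 'd' vs 'a' => differ
  Position 7: 'b' vs 'c' => differ
Total differences (Hamming distance): 5

5


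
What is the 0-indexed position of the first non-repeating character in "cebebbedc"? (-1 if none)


Input: cebebbedc
Character frequencies:
  'b': 3
  'c': 2
  'd': 1
  'e': 3
Scanning left to right for freq == 1:
  Position 0 ('c'): freq=2, skip
  Position 1 ('e'): freq=3, skip
  Position 2 ('b'): freq=3, skip
  Position 3 ('e'): freq=3, skip
  Position 4 ('b'): freq=3, skip
  Position 5 ('b'): freq=3, skip
  Position 6 ('e'): freq=3, skip
  Position 7 ('d'): unique! => answer = 7

7


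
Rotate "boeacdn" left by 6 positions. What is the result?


Input: "boeacdn", rotate left by 6
First 6 characters: "boeacd"
Remaining characters: "n"
Concatenate remaining + first: "n" + "boeacd" = "nboeacd"

nboeacd


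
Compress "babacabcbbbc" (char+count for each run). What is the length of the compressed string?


Input: babacabcbbbc
Runs:
  'b' x 1 => "b1"
  'a' x 1 => "a1"
  'b' x 1 => "b1"
  'a' x 1 => "a1"
  'c' x 1 => "c1"
  'a' x 1 => "a1"
  'b' x 1 => "b1"
  'c' x 1 => "c1"
  'b' x 3 => "b3"
  'c' x 1 => "c1"
Compressed: "b1a1b1a1c1a1b1c1b3c1"
Compressed length: 20

20


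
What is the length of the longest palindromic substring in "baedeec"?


Input: "baedeec"
Checking substrings for palindromes:
  [2:5] "ede" (len 3) => palindrome
  [4:6] "ee" (len 2) => palindrome
Longest palindromic substring: "ede" with length 3

3


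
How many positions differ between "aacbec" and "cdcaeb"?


Comparing "aacbec" and "cdcaeb" position by position:
  Position 0: 'a' vs 'c' => DIFFER
  Position 1: 'a' vs 'd' => DIFFER
  Position 2: 'c' vs 'c' => same
  Position 3: 'b' vs 'a' => DIFFER
  Position 4: 'e' vs 'e' => same
  Position 5: 'c' vs 'b' => DIFFER
Positions that differ: 4

4


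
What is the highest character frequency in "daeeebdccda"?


Input: daeeebdccda
Character counts:
  'a': 2
  'b': 1
  'c': 2
  'd': 3
  'e': 3
Maximum frequency: 3

3


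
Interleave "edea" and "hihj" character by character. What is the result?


Interleaving "edea" and "hihj":
  Position 0: 'e' from first, 'h' from second => "eh"
  Position 1: 'd' from first, 'i' from second => "di"
  Position 2: 'e' from first, 'h' from second => "eh"
  Position 3: 'a' from first, 'j' from second => "aj"
Result: ehdiehaj

ehdiehaj


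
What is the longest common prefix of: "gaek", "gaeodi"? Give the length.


Words: gaek, gaeodi
  Position 0: all 'g' => match
  Position 1: all 'a' => match
  Position 2: all 'e' => match
  Position 3: ('k', 'o') => mismatch, stop
LCP = "gae" (length 3)

3


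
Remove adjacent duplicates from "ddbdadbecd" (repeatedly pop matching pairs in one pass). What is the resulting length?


Input: ddbdadbecd
Stack-based adjacent duplicate removal:
  Read 'd': push. Stack: d
  Read 'd': matches stack top 'd' => pop. Stack: (empty)
  Read 'b': push. Stack: b
  Read 'd': push. Stack: bd
  Read 'a': push. Stack: bda
  Read 'd': push. Stack: bdad
  Read 'b': push. Stack: bdadb
  Read 'e': push. Stack: bdadbe
  Read 'c': push. Stack: bdadbec
  Read 'd': push. Stack: bdadbecd
Final stack: "bdadbecd" (length 8)

8


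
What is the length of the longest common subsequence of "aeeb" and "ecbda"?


LCS of "aeeb" and "ecbda"
DP table:
           e    c    b    d    a
      0    0    0    0    0    0
  a   0    0    0    0    0    1
  e   0    1    1    1    1    1
  e   0    1    1    1    1    1
  b   0    1    1    2    2    2
LCS length = dp[4][5] = 2

2


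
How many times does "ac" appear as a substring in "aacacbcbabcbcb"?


Searching for "ac" in "aacacbcbabcbcb"
Scanning each position:
  Position 0: "aa" => no
  Position 1: "ac" => MATCH
  Position 2: "ca" => no
  Position 3: "ac" => MATCH
  Position 4: "cb" => no
  Position 5: "bc" => no
  Position 6: "cb" => no
  Position 7: "ba" => no
  Position 8: "ab" => no
  Position 9: "bc" => no
  Position 10: "cb" => no
  Position 11: "bc" => no
  Position 12: "cb" => no
Total occurrences: 2

2


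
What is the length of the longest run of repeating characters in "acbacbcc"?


Input: "acbacbcc"
Scanning for longest run:
  Position 1 ('c'): new char, reset run to 1
  Position 2 ('b'): new char, reset run to 1
  Position 3 ('a'): new char, reset run to 1
  Position 4 ('c'): new char, reset run to 1
  Position 5 ('b'): new char, reset run to 1
  Position 6 ('c'): new char, reset run to 1
  Position 7 ('c'): continues run of 'c', length=2
Longest run: 'c' with length 2

2


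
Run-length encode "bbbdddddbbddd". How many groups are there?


Input: bbbdddddbbddd
Scanning for consecutive runs:
  Group 1: 'b' x 3 (positions 0-2)
  Group 2: 'd' x 5 (positions 3-7)
  Group 3: 'b' x 2 (positions 8-9)
  Group 4: 'd' x 3 (positions 10-12)
Total groups: 4

4


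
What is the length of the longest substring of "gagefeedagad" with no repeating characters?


Input: "gagefeedagad"
Sliding window (track last position of each char):
  Position 0 ('g'): window [0,0] length 1 -- new best
  Position 1 ('a'): window [0,1] length 2 -- new best
  Position 2 ('g'): repeat (last at 0), move window start to 1
  Position 2 ('g'): window [1,2] length 2
  Position 3 ('e'): window [1,3] length 3 -- new best
  Position 4 ('f'): window [1,4] length 4 -- new best
  Position 5 ('e'): repeat (last at 3), move window start to 4
  Position 5 ('e'): window [4,5] length 2
  Position 6 ('e'): repeat (last at 5), move window start to 6
  Position 6 ('e'): window [6,6] length 1
  Position 7 ('d'): window [6,7] length 2
  Position 8 ('a'): window [6,8] length 3
  Position 9 ('g'): window [6,9] length 4
  Position 10 ('a'): repeat (last at 8), move window start to 9
  Position 10 ('a'): window [9,10] length 2
  Position 11 ('d'): window [9,11] length 3
Longest substring with no repeats: "agef" with length 4

4


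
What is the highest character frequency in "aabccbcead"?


Input: aabccbcead
Character counts:
  'a': 3
  'b': 2
  'c': 3
  'd': 1
  'e': 1
Maximum frequency: 3

3


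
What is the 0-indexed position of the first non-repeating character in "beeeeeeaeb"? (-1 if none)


Input: beeeeeeaeb
Character frequencies:
  'a': 1
  'b': 2
  'e': 7
Scanning left to right for freq == 1:
  Position 0 ('b'): freq=2, skip
  Position 1 ('e'): freq=7, skip
  Position 2 ('e'): freq=7, skip
  Position 3 ('e'): freq=7, skip
  Position 4 ('e'): freq=7, skip
  Position 5 ('e'): freq=7, skip
  Position 6 ('e'): freq=7, skip
  Position 7 ('a'): unique! => answer = 7

7


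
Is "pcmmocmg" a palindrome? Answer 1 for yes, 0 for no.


Input: pcmmocmg
Reversed: gmcommcp
  Compare pos 0 ('p') with pos 7 ('g'): MISMATCH
  Compare pos 1 ('c') with pos 6 ('m'): MISMATCH
  Compare pos 2 ('m') with pos 5 ('c'): MISMATCH
  Compare pos 3 ('m') with pos 4 ('o'): MISMATCH
Result: not a palindrome

0


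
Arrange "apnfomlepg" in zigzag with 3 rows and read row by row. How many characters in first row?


Zigzag "apnfomlepg" into 3 rows:
Placing characters:
  'a' => row 0
  'p' => row 1
  'n' => row 2
  'f' => row 1
  'o' => row 0
  'm' => row 1
  'l' => row 2
  'e' => row 1
  'p' => row 0
  'g' => row 1
Rows:
  Row 0: "aop"
  Row 1: "pfmeg"
  Row 2: "nl"
First row length: 3

3


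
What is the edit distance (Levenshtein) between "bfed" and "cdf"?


Computing edit distance: "bfed" -> "cdf"
DP table:
           c    d    f
      0    1    2    3
  b   1    1    2    3
  f   2    2    2    2
  e   3    3    3    3
  d   4    4    3    4
Edit distance = dp[4][3] = 4

4


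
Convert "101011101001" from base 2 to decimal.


Input: "101011101001" in base 2
Positional expansion:
  Digit '1' (value 1) x 2^11 = 2048
  Digit '0' (value 0) x 2^10 = 0
  Digit '1' (value 1) x 2^9 = 512
  Digit '0' (value 0) x 2^8 = 0
  Digit '1' (value 1) x 2^7 = 128
  Digit '1' (value 1) x 2^6 = 64
  Digit '1' (value 1) x 2^5 = 32
  Digit '0' (value 0) x 2^4 = 0
  Digit '1' (value 1) x 2^3 = 8
  Digit '0' (value 0) x 2^2 = 0
  Digit '0' (value 0) x 2^1 = 0
  Digit '1' (value 1) x 2^0 = 1
Sum = 2793

2793


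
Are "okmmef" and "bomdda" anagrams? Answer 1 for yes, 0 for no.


Strings: "okmmef", "bomdda"
Sorted first:  efkmmo
Sorted second: abddmo
Differ at position 0: 'e' vs 'a' => not anagrams

0


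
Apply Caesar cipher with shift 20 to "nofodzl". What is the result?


Caesar cipher: shift "nofodzl" by 20
  'n' (pos 13) + 20 = pos 7 = 'h'
  'o' (pos 14) + 20 = pos 8 = 'i'
  'f' (pos 5) + 20 = pos 25 = 'z'
  'o' (pos 14) + 20 = pos 8 = 'i'
  'd' (pos 3) + 20 = pos 23 = 'x'
  'z' (pos 25) + 20 = pos 19 = 't'
  'l' (pos 11) + 20 = pos 5 = 'f'
Result: hizixtf

hizixtf


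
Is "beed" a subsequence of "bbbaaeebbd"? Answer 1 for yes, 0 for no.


Check if "beed" is a subsequence of "bbbaaeebbd"
Greedy scan:
  Position 0 ('b'): matches sub[0] = 'b'
  Position 1 ('b'): no match needed
  Position 2 ('b'): no match needed
  Position 3 ('a'): no match needed
  Position 4 ('a'): no match needed
  Position 5 ('e'): matches sub[1] = 'e'
  Position 6 ('e'): matches sub[2] = 'e'
  Position 7 ('b'): no match needed
  Position 8 ('b'): no match needed
  Position 9 ('d'): matches sub[3] = 'd'
All 4 characters matched => is a subsequence

1


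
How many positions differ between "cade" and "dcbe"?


Comparing "cade" and "dcbe" position by position:
  Position 0: 'c' vs 'd' => DIFFER
  Position 1: 'a' vs 'c' => DIFFER
  Position 2: 'd' vs 'b' => DIFFER
  Position 3: 'e' vs 'e' => same
Positions that differ: 3

3


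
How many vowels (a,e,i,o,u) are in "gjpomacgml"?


Input: gjpomacgml
Checking each character:
  'g' at position 0: consonant
  'j' at position 1: consonant
  'p' at position 2: consonant
  'o' at position 3: vowel (running total: 1)
  'm' at position 4: consonant
  'a' at position 5: vowel (running total: 2)
  'c' at position 6: consonant
  'g' at position 7: consonant
  'm' at position 8: consonant
  'l' at position 9: consonant
Total vowels: 2

2


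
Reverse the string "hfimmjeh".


Input: hfimmjeh
Reading characters right to left:
  Position 7: 'h'
  Position 6: 'e'
  Position 5: 'j'
  Position 4: 'm'
  Position 3: 'm'
  Position 2: 'i'
  Position 1: 'f'
  Position 0: 'h'
Reversed: hejmmifh

hejmmifh


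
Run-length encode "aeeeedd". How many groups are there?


Input: aeeeedd
Scanning for consecutive runs:
  Group 1: 'a' x 1 (positions 0-0)
  Group 2: 'e' x 4 (positions 1-4)
  Group 3: 'd' x 2 (positions 5-6)
Total groups: 3

3


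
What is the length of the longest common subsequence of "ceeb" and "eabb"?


LCS of "ceeb" and "eabb"
DP table:
           e    a    b    b
      0    0    0    0    0
  c   0    0    0    0    0
  e   0    1    1    1    1
  e   0    1    1    1    1
  b   0    1    1    2    2
LCS length = dp[4][4] = 2

2


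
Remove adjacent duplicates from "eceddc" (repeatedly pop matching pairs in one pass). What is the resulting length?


Input: eceddc
Stack-based adjacent duplicate removal:
  Read 'e': push. Stack: e
  Read 'c': push. Stack: ec
  Read 'e': push. Stack: ece
  Read 'd': push. Stack: eced
  Read 'd': matches stack top 'd' => pop. Stack: ece
  Read 'c': push. Stack: ecec
Final stack: "ecec" (length 4)

4


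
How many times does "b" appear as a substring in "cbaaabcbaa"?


Searching for "b" in "cbaaabcbaa"
Scanning each position:
  Position 0: "c" => no
  Position 1: "b" => MATCH
  Position 2: "a" => no
  Position 3: "a" => no
  Position 4: "a" => no
  Position 5: "b" => MATCH
  Position 6: "c" => no
  Position 7: "b" => MATCH
  Position 8: "a" => no
  Position 9: "a" => no
Total occurrences: 3

3


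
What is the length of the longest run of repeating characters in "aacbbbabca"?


Input: "aacbbbabca"
Scanning for longest run:
  Position 1 ('a'): continues run of 'a', length=2
  Position 2 ('c'): new char, reset run to 1
  Position 3 ('b'): new char, reset run to 1
  Position 4 ('b'): continues run of 'b', length=2
  Position 5 ('b'): continues run of 'b', length=3
  Position 6 ('a'): new char, reset run to 1
  Position 7 ('b'): new char, reset run to 1
  Position 8 ('c'): new char, reset run to 1
  Position 9 ('a'): new char, reset run to 1
Longest run: 'b' with length 3

3


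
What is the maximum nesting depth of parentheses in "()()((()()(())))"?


Input: "()()((()()(())))"
Tracking depth:
  Position 0 '(': depth becomes 1
  Position 1 ')': depth becomes 0
  Position 2 '(': depth becomes 1
  Position 3 ')': depth becomes 0
  Position 4 '(': depth becomes 1
  Position 5 '(': depth becomes 2
  Position 6 '(': depth becomes 3
  Position 7 ')': depth becomes 2
  Position 8 '(': depth becomes 3
  Position 9 ')': depth becomes 2
  Position 10 '(': depth becomes 3
  Position 11 '(': depth becomes 4
  Position 12 ')': depth becomes 3
  Position 13 ')': depth becomes 2
  Position 14 ')': depth becomes 1
  Position 15 ')': depth becomes 0
Maximum depth reached: 4

4


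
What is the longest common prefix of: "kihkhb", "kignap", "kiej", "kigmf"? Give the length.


Words: kihkhb, kignap, kiej, kigmf
  Position 0: all 'k' => match
  Position 1: all 'i' => match
  Position 2: ('h', 'g', 'e', 'g') => mismatch, stop
LCP = "ki" (length 2)

2


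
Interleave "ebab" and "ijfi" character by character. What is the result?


Interleaving "ebab" and "ijfi":
  Position 0: 'e' from first, 'i' from second => "ei"
  Position 1: 'b' from first, 'j' from second => "bj"
  Position 2: 'a' from first, 'f' from second => "af"
  Position 3: 'b' from first, 'i' from second => "bi"
Result: eibjafbi

eibjafbi


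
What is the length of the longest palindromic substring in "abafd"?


Input: "abafd"
Checking substrings for palindromes:
  [0:3] "aba" (len 3) => palindrome
Longest palindromic substring: "aba" with length 3

3


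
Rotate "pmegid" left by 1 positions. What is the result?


Input: "pmegid", rotate left by 1
First 1 characters: "p"
Remaining characters: "megid"
Concatenate remaining + first: "megid" + "p" = "megidp"

megidp


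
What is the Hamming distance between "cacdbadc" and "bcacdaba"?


Comparing "cacdbadc" and "bcacdaba" position by position:
  Position 0: 'c' vs 'b' => differ
  Position 1: 'a' vs 'c' => differ
  Position 2: 'c' vs 'a' => differ
  Position 3: 'd' vs 'c' => differ
  Position 4: 'b' vs 'd' => differ
  Position 5: 'a' vs 'a' => same
  Position 6: 'd' vs 'b' => differ
  Position 7: 'c' vs 'a' => differ
Total differences (Hamming distance): 7

7


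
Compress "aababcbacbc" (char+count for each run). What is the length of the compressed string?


Input: aababcbacbc
Runs:
  'a' x 2 => "a2"
  'b' x 1 => "b1"
  'a' x 1 => "a1"
  'b' x 1 => "b1"
  'c' x 1 => "c1"
  'b' x 1 => "b1"
  'a' x 1 => "a1"
  'c' x 1 => "c1"
  'b' x 1 => "b1"
  'c' x 1 => "c1"
Compressed: "a2b1a1b1c1b1a1c1b1c1"
Compressed length: 20

20


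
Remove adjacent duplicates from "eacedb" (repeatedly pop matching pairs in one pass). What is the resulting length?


Input: eacedb
Stack-based adjacent duplicate removal:
  Read 'e': push. Stack: e
  Read 'a': push. Stack: ea
  Read 'c': push. Stack: eac
  Read 'e': push. Stack: eace
  Read 'd': push. Stack: eaced
  Read 'b': push. Stack: eacedb
Final stack: "eacedb" (length 6)

6


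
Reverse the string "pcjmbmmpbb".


Input: pcjmbmmpbb
Reading characters right to left:
  Position 9: 'b'
  Position 8: 'b'
  Position 7: 'p'
  Position 6: 'm'
  Position 5: 'm'
  Position 4: 'b'
  Position 3: 'm'
  Position 2: 'j'
  Position 1: 'c'
  Position 0: 'p'
Reversed: bbpmmbmjcp

bbpmmbmjcp


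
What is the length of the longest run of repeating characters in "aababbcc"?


Input: "aababbcc"
Scanning for longest run:
  Position 1 ('a'): continues run of 'a', length=2
  Position 2 ('b'): new char, reset run to 1
  Position 3 ('a'): new char, reset run to 1
  Position 4 ('b'): new char, reset run to 1
  Position 5 ('b'): continues run of 'b', length=2
  Position 6 ('c'): new char, reset run to 1
  Position 7 ('c'): continues run of 'c', length=2
Longest run: 'a' with length 2

2


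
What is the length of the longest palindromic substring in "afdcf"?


Input: "afdcf"
Checking substrings for palindromes:
  No multi-char palindromic substrings found
Longest palindromic substring: "a" with length 1

1


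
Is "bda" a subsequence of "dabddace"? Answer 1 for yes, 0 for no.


Check if "bda" is a subsequence of "dabddace"
Greedy scan:
  Position 0 ('d'): no match needed
  Position 1 ('a'): no match needed
  Position 2 ('b'): matches sub[0] = 'b'
  Position 3 ('d'): matches sub[1] = 'd'
  Position 4 ('d'): no match needed
  Position 5 ('a'): matches sub[2] = 'a'
  Position 6 ('c'): no match needed
  Position 7 ('e'): no match needed
All 3 characters matched => is a subsequence

1


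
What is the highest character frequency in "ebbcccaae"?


Input: ebbcccaae
Character counts:
  'a': 2
  'b': 2
  'c': 3
  'e': 2
Maximum frequency: 3

3


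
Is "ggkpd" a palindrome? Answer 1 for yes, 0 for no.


Input: ggkpd
Reversed: dpkgg
  Compare pos 0 ('g') with pos 4 ('d'): MISMATCH
  Compare pos 1 ('g') with pos 3 ('p'): MISMATCH
Result: not a palindrome

0


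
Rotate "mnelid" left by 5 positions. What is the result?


Input: "mnelid", rotate left by 5
First 5 characters: "mneli"
Remaining characters: "d"
Concatenate remaining + first: "d" + "mneli" = "dmneli"

dmneli


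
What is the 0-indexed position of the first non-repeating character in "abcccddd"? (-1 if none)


Input: abcccddd
Character frequencies:
  'a': 1
  'b': 1
  'c': 3
  'd': 3
Scanning left to right for freq == 1:
  Position 0 ('a'): unique! => answer = 0

0


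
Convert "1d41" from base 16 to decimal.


Input: "1d41" in base 16
Positional expansion:
  Digit '1' (value 1) x 16^3 = 4096
  Digit 'd' (value 13) x 16^2 = 3328
  Digit '4' (value 4) x 16^1 = 64
  Digit '1' (value 1) x 16^0 = 1
Sum = 7489

7489


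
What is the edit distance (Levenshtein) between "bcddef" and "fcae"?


Computing edit distance: "bcddef" -> "fcae"
DP table:
           f    c    a    e
      0    1    2    3    4
  b   1    1    2    3    4
  c   2    2    1    2    3
  d   3    3    2    2    3
  d   4    4    3    3    3
  e   5    5    4    4    3
  f   6    5    5    5    4
Edit distance = dp[6][4] = 4

4


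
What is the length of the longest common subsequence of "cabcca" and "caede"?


LCS of "cabcca" and "caede"
DP table:
           c    a    e    d    e
      0    0    0    0    0    0
  c   0    1    1    1    1    1
  a   0    1    2    2    2    2
  b   0    1    2    2    2    2
  c   0    1    2    2    2    2
  c   0    1    2    2    2    2
  a   0    1    2    2    2    2
LCS length = dp[6][5] = 2

2


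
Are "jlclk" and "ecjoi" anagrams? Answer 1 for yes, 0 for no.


Strings: "jlclk", "ecjoi"
Sorted first:  cjkll
Sorted second: ceijo
Differ at position 1: 'j' vs 'e' => not anagrams

0


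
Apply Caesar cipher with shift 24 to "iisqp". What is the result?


Caesar cipher: shift "iisqp" by 24
  'i' (pos 8) + 24 = pos 6 = 'g'
  'i' (pos 8) + 24 = pos 6 = 'g'
  's' (pos 18) + 24 = pos 16 = 'q'
  'q' (pos 16) + 24 = pos 14 = 'o'
  'p' (pos 15) + 24 = pos 13 = 'n'
Result: ggqon

ggqon


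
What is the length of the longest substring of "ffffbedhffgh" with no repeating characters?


Input: "ffffbedhffgh"
Sliding window (track last position of each char):
  Position 0 ('f'): window [0,0] length 1 -- new best
  Position 1 ('f'): repeat (last at 0), move window start to 1
  Position 1 ('f'): window [1,1] length 1
  Position 2 ('f'): repeat (last at 1), move window start to 2
  Position 2 ('f'): window [2,2] length 1
  Position 3 ('f'): repeat (last at 2), move window start to 3
  Position 3 ('f'): window [3,3] length 1
  Position 4 ('b'): window [3,4] length 2 -- new best
  Position 5 ('e'): window [3,5] length 3 -- new best
  Position 6 ('d'): window [3,6] length 4 -- new best
  Position 7 ('h'): window [3,7] length 5 -- new best
  Position 8 ('f'): repeat (last at 3), move window start to 4
  Position 8 ('f'): window [4,8] length 5
  Position 9 ('f'): repeat (last at 8), move window start to 9
  Position 9 ('f'): window [9,9] length 1
  Position 10 ('g'): window [9,10] length 2
  Position 11 ('h'): window [9,11] length 3
Longest substring with no repeats: "fbedh" with length 5

5
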